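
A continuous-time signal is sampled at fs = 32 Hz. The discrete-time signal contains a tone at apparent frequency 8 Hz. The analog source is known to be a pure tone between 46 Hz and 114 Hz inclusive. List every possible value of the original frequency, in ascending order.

Frequencies that alias to 8 Hz are k·fs ± 8 Hz for integer k ≥ 0.
k=0: 8 Hz.
k=1: 24 Hz, 40 Hz.
k=2: 56 Hz, 72 Hz.
k=3: 88 Hz, 104 Hz.
k=4: 120 Hz, 136 Hz.
Within [46 Hz, 114 Hz]: 56 Hz, 72 Hz, 88 Hz, 104 Hz.

56 Hz, 72 Hz, 88 Hz, 104 Hz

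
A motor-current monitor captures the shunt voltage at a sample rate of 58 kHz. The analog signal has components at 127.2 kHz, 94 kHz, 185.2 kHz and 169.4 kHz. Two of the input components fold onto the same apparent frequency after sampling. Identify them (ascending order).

127.2 kHz, 185.2 kHz

fs/2 = 29 kHz.
127.2 kHz mod fs = 11.2 kHz.
11.2 kHz ≤ fs/2 = 29 kHz, appears at 11.2 kHz.
94 kHz mod fs = 36 kHz.
36 kHz > fs/2 = 29 kHz, folds to fs − 36 kHz = 22 kHz.
185.2 kHz mod fs = 11.2 kHz.
11.2 kHz ≤ fs/2 = 29 kHz, appears at 11.2 kHz.
169.4 kHz mod fs = 53.4 kHz.
53.4 kHz > fs/2 = 29 kHz, folds to fs − 53.4 kHz = 4.6 kHz.
127.2 kHz and 185.2 kHz both map to 11.2 kHz.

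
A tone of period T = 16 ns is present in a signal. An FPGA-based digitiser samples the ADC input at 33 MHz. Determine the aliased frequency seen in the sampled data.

3.5 MHz

T = 16 ns → f = 1/T = 62.5 MHz.
62.5 MHz mod fs = 29.5 MHz.
29.5 MHz > fs/2 = 16.5 MHz, folds to fs − 29.5 MHz = 3.5 MHz.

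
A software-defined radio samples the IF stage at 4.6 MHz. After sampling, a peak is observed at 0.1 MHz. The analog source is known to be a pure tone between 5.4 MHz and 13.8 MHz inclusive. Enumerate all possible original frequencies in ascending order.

9.1 MHz, 9.3 MHz, 13.7 MHz

Frequencies that alias to 0.1 MHz are k·fs ± 0.1 MHz for integer k ≥ 0.
k=0: 0.1 MHz.
k=1: 4.5 MHz, 4.7 MHz.
k=2: 9.1 MHz, 9.3 MHz.
k=3: 13.7 MHz, 13.9 MHz.
k=4: 18.3 MHz, 18.5 MHz.
Within [5.4 MHz, 13.8 MHz]: 9.1 MHz, 9.3 MHz, 13.7 MHz.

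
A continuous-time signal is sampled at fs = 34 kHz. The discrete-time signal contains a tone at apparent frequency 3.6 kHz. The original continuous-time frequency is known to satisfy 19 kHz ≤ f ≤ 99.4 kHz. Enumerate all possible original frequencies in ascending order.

30.4 kHz, 37.6 kHz, 64.4 kHz, 71.6 kHz, 98.4 kHz

Frequencies that alias to 3.6 kHz are k·fs ± 3.6 kHz for integer k ≥ 0.
k=0: 3.6 kHz.
k=1: 30.4 kHz, 37.6 kHz.
k=2: 64.4 kHz, 71.6 kHz.
k=3: 98.4 kHz, 105.6 kHz.
k=4: 132.4 kHz, 139.6 kHz.
Within [19 kHz, 99.4 kHz]: 30.4 kHz, 37.6 kHz, 64.4 kHz, 71.6 kHz, 98.4 kHz.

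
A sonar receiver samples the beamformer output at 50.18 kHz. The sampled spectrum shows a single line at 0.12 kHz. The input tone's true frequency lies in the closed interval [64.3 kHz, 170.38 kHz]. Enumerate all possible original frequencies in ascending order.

100.24 kHz, 100.48 kHz, 150.42 kHz, 150.66 kHz

Frequencies that alias to 0.12 kHz are k·fs ± 0.12 kHz for integer k ≥ 0.
k=0: 0.12 kHz.
k=1: 50.06 kHz, 50.3 kHz.
k=2: 100.24 kHz, 100.48 kHz.
k=3: 150.42 kHz, 150.66 kHz.
k=4: 200.6 kHz, 200.84 kHz.
Within [64.3 kHz, 170.38 kHz]: 100.24 kHz, 100.48 kHz, 150.42 kHz, 150.66 kHz.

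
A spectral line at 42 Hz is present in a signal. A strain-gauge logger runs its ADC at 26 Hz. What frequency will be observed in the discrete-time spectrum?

10 Hz

42 Hz mod fs = 16 Hz.
16 Hz > fs/2 = 13 Hz, folds to fs − 16 Hz = 10 Hz.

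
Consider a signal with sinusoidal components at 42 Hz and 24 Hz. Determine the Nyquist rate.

Highest-frequency component: 42 Hz.
Nyquist rate = 2 × 42 Hz = 84 Hz.

84 Hz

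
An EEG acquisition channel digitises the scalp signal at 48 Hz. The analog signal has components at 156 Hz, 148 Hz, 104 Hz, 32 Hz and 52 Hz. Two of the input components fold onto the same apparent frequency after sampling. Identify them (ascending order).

52 Hz, 148 Hz

fs/2 = 24 Hz.
156 Hz mod fs = 12 Hz.
12 Hz ≤ fs/2 = 24 Hz, appears at 12 Hz.
148 Hz mod fs = 4 Hz.
4 Hz ≤ fs/2 = 24 Hz, appears at 4 Hz.
104 Hz mod fs = 8 Hz.
8 Hz ≤ fs/2 = 24 Hz, appears at 8 Hz.
32 Hz > fs/2 = 24 Hz, folds to fs − 32 Hz = 16 Hz.
52 Hz mod fs = 4 Hz.
4 Hz ≤ fs/2 = 24 Hz, appears at 4 Hz.
52 Hz and 148 Hz both map to 4 Hz.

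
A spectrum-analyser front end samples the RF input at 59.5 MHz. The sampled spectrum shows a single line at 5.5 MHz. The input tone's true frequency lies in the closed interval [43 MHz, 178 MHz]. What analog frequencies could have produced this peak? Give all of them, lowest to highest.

Frequencies that alias to 5.5 MHz are k·fs ± 5.5 MHz for integer k ≥ 0.
k=0: 5.5 MHz.
k=1: 54 MHz, 65 MHz.
k=2: 113.5 MHz, 124.5 MHz.
k=3: 173 MHz, 184 MHz.
k=4: 232.5 MHz, 243.5 MHz.
Within [43 MHz, 178 MHz]: 54 MHz, 65 MHz, 113.5 MHz, 124.5 MHz, 173 MHz.

54 MHz, 65 MHz, 113.5 MHz, 124.5 MHz, 173 MHz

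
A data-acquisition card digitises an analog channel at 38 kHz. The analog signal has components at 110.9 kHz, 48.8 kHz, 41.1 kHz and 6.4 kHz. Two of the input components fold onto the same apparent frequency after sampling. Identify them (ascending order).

fs/2 = 19 kHz.
110.9 kHz mod fs = 34.9 kHz.
34.9 kHz > fs/2 = 19 kHz, folds to fs − 34.9 kHz = 3.1 kHz.
48.8 kHz mod fs = 10.8 kHz.
10.8 kHz ≤ fs/2 = 19 kHz, appears at 10.8 kHz.
41.1 kHz mod fs = 3.1 kHz.
3.1 kHz ≤ fs/2 = 19 kHz, appears at 3.1 kHz.
6.4 kHz ≤ fs/2 = 19 kHz, passes unchanged.
41.1 kHz and 110.9 kHz both map to 3.1 kHz.

41.1 kHz, 110.9 kHz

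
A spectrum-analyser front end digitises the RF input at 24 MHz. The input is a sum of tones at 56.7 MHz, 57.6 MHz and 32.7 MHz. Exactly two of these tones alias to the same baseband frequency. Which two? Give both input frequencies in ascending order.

32.7 MHz, 56.7 MHz

fs/2 = 12 MHz.
56.7 MHz mod fs = 8.7 MHz.
8.7 MHz ≤ fs/2 = 12 MHz, appears at 8.7 MHz.
57.6 MHz mod fs = 9.6 MHz.
9.6 MHz ≤ fs/2 = 12 MHz, appears at 9.6 MHz.
32.7 MHz mod fs = 8.7 MHz.
8.7 MHz ≤ fs/2 = 12 MHz, appears at 8.7 MHz.
32.7 MHz and 56.7 MHz both map to 8.7 MHz.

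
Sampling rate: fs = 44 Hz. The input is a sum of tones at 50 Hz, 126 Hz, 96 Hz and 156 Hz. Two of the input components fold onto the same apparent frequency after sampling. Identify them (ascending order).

50 Hz, 126 Hz

fs/2 = 22 Hz.
50 Hz mod fs = 6 Hz.
6 Hz ≤ fs/2 = 22 Hz, appears at 6 Hz.
126 Hz mod fs = 38 Hz.
38 Hz > fs/2 = 22 Hz, folds to fs − 38 Hz = 6 Hz.
96 Hz mod fs = 8 Hz.
8 Hz ≤ fs/2 = 22 Hz, appears at 8 Hz.
156 Hz mod fs = 24 Hz.
24 Hz > fs/2 = 22 Hz, folds to fs − 24 Hz = 20 Hz.
50 Hz and 126 Hz both map to 6 Hz.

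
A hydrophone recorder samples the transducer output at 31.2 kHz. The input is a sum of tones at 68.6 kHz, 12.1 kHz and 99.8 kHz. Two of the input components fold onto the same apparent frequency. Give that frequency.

fs/2 = 15.6 kHz.
68.6 kHz mod fs = 6.2 kHz.
6.2 kHz ≤ fs/2 = 15.6 kHz, appears at 6.2 kHz.
12.1 kHz ≤ fs/2 = 15.6 kHz, passes unchanged.
99.8 kHz mod fs = 6.2 kHz.
6.2 kHz ≤ fs/2 = 15.6 kHz, appears at 6.2 kHz.
68.6 kHz and 99.8 kHz both map to 6.2 kHz.

6.2 kHz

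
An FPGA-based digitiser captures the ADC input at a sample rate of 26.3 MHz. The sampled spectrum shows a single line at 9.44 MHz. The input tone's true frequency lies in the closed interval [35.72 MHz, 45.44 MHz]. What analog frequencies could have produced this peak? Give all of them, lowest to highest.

Frequencies that alias to 9.44 MHz are k·fs ± 9.44 MHz for integer k ≥ 0.
k=0: 9.44 MHz.
k=1: 16.86 MHz, 35.74 MHz.
k=2: 43.16 MHz, 62.04 MHz.
k=3: 69.46 MHz, 88.34 MHz.
Within [35.72 MHz, 45.44 MHz]: 35.74 MHz, 43.16 MHz.

35.74 MHz, 43.16 MHz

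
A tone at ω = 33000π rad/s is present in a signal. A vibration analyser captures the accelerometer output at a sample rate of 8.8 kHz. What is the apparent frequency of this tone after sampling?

1.1 kHz

ω = 33000π rad/s → f = ω/(2π) = 16500 Hz = 16.5 kHz.
16.5 kHz mod fs = 7.7 kHz.
7.7 kHz > fs/2 = 4.4 kHz, folds to fs − 7.7 kHz = 1.1 kHz.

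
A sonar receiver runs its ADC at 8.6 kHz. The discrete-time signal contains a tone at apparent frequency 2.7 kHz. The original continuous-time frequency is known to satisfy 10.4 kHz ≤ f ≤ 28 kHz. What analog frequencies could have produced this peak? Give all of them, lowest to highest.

Frequencies that alias to 2.7 kHz are k·fs ± 2.7 kHz for integer k ≥ 0.
k=0: 2.7 kHz.
k=1: 5.9 kHz, 11.3 kHz.
k=2: 14.5 kHz, 19.9 kHz.
k=3: 23.1 kHz, 28.5 kHz.
k=4: 31.7 kHz, 37.1 kHz.
Within [10.4 kHz, 28 kHz]: 11.3 kHz, 14.5 kHz, 19.9 kHz, 23.1 kHz.

11.3 kHz, 14.5 kHz, 19.9 kHz, 23.1 kHz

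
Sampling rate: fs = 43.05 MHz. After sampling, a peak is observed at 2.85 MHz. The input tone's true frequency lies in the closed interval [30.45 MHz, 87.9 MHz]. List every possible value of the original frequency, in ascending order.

40.2 MHz, 45.9 MHz, 83.25 MHz

Frequencies that alias to 2.85 MHz are k·fs ± 2.85 MHz for integer k ≥ 0.
k=0: 2.85 MHz.
k=1: 40.2 MHz, 45.9 MHz.
k=2: 83.25 MHz, 88.95 MHz.
k=3: 126.3 MHz, 132 MHz.
Within [30.45 MHz, 87.9 MHz]: 40.2 MHz, 45.9 MHz, 83.25 MHz.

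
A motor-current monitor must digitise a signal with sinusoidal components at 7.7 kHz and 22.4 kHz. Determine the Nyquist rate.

Highest-frequency component: 22.4 kHz.
Nyquist rate = 2 × 22.4 kHz = 44.8 kHz.

44.8 kHz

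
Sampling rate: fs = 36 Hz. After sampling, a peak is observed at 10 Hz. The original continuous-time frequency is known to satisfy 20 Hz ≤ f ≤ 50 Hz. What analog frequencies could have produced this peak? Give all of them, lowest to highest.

Frequencies that alias to 10 Hz are k·fs ± 10 Hz for integer k ≥ 0.
k=0: 10 Hz.
k=1: 26 Hz, 46 Hz.
k=2: 62 Hz, 82 Hz.
Within [20 Hz, 50 Hz]: 26 Hz, 46 Hz.

26 Hz, 46 Hz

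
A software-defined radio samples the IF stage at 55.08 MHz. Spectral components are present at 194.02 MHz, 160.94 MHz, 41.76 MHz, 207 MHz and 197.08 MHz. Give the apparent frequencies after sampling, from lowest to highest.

fs/2 = 27.54 MHz.
194.02 MHz mod fs = 28.78 MHz.
28.78 MHz > fs/2 = 27.54 MHz, folds to fs − 28.78 MHz = 26.3 MHz.
160.94 MHz mod fs = 50.78 MHz.
50.78 MHz > fs/2 = 27.54 MHz, folds to fs − 50.78 MHz = 4.3 MHz.
41.76 MHz > fs/2 = 27.54 MHz, folds to fs − 41.76 MHz = 13.32 MHz.
207 MHz mod fs = 41.76 MHz.
41.76 MHz > fs/2 = 27.54 MHz, folds to fs − 41.76 MHz = 13.32 MHz.
197.08 MHz mod fs = 31.84 MHz.
31.84 MHz > fs/2 = 27.54 MHz, folds to fs − 31.84 MHz = 23.24 MHz.
Distinct values: {4.3 MHz, 13.32 MHz, 23.24 MHz, 26.3 MHz}.

4.3 MHz, 13.32 MHz, 23.24 MHz, 26.3 MHz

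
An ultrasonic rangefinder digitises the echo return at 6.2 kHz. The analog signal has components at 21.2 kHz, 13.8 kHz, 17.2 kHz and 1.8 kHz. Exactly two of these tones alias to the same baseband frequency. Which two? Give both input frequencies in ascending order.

13.8 kHz, 17.2 kHz

fs/2 = 3.1 kHz.
21.2 kHz mod fs = 2.6 kHz.
2.6 kHz ≤ fs/2 = 3.1 kHz, appears at 2.6 kHz.
13.8 kHz mod fs = 1.4 kHz.
1.4 kHz ≤ fs/2 = 3.1 kHz, appears at 1.4 kHz.
17.2 kHz mod fs = 4.8 kHz.
4.8 kHz > fs/2 = 3.1 kHz, folds to fs − 4.8 kHz = 1.4 kHz.
1.8 kHz ≤ fs/2 = 3.1 kHz, passes unchanged.
13.8 kHz and 17.2 kHz both map to 1.4 kHz.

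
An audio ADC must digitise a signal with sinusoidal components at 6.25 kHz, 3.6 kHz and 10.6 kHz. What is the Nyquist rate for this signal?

21.2 kHz

Highest-frequency component: 10.6 kHz.
Nyquist rate = 2 × 10.6 kHz = 21.2 kHz.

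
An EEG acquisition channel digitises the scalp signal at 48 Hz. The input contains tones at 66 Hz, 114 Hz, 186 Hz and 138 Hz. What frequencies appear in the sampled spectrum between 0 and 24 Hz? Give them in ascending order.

6 Hz, 18 Hz

fs/2 = 24 Hz.
66 Hz mod fs = 18 Hz.
18 Hz ≤ fs/2 = 24 Hz, appears at 18 Hz.
114 Hz mod fs = 18 Hz.
18 Hz ≤ fs/2 = 24 Hz, appears at 18 Hz.
186 Hz mod fs = 42 Hz.
42 Hz > fs/2 = 24 Hz, folds to fs − 42 Hz = 6 Hz.
138 Hz mod fs = 42 Hz.
42 Hz > fs/2 = 24 Hz, folds to fs − 42 Hz = 6 Hz.
Distinct values: {6 Hz, 18 Hz}.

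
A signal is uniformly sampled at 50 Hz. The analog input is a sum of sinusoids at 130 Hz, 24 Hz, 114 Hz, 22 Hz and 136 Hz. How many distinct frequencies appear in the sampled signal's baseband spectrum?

fs/2 = 25 Hz.
130 Hz mod fs = 30 Hz.
30 Hz > fs/2 = 25 Hz, folds to fs − 30 Hz = 20 Hz.
24 Hz ≤ fs/2 = 25 Hz, passes unchanged.
114 Hz mod fs = 14 Hz.
14 Hz ≤ fs/2 = 25 Hz, appears at 14 Hz.
22 Hz ≤ fs/2 = 25 Hz, passes unchanged.
136 Hz mod fs = 36 Hz.
36 Hz > fs/2 = 25 Hz, folds to fs − 36 Hz = 14 Hz.
Distinct values: {14 Hz, 20 Hz, 22 Hz, 24 Hz} → 4.

4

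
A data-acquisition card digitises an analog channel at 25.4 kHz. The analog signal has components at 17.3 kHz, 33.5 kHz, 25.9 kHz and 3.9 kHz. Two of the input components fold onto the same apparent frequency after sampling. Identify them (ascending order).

fs/2 = 12.7 kHz.
17.3 kHz > fs/2 = 12.7 kHz, folds to fs − 17.3 kHz = 8.1 kHz.
33.5 kHz mod fs = 8.1 kHz.
8.1 kHz ≤ fs/2 = 12.7 kHz, appears at 8.1 kHz.
25.9 kHz mod fs = 0.5 kHz.
0.5 kHz ≤ fs/2 = 12.7 kHz, appears at 0.5 kHz.
3.9 kHz ≤ fs/2 = 12.7 kHz, passes unchanged.
17.3 kHz and 33.5 kHz both map to 8.1 kHz.

17.3 kHz, 33.5 kHz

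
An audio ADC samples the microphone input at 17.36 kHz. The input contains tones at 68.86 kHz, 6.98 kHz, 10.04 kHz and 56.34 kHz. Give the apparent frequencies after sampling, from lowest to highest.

0.58 kHz, 4.26 kHz, 6.98 kHz, 7.32 kHz

fs/2 = 8.68 kHz.
68.86 kHz mod fs = 16.78 kHz.
16.78 kHz > fs/2 = 8.68 kHz, folds to fs − 16.78 kHz = 0.58 kHz.
6.98 kHz ≤ fs/2 = 8.68 kHz, passes unchanged.
10.04 kHz > fs/2 = 8.68 kHz, folds to fs − 10.04 kHz = 7.32 kHz.
56.34 kHz mod fs = 4.26 kHz.
4.26 kHz ≤ fs/2 = 8.68 kHz, appears at 4.26 kHz.
Distinct values: {0.58 kHz, 4.26 kHz, 6.98 kHz, 7.32 kHz}.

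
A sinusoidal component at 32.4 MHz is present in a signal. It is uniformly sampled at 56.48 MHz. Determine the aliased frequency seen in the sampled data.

24.08 MHz

32.4 MHz > fs/2 = 28.24 MHz, folds to fs − 32.4 MHz = 24.08 MHz.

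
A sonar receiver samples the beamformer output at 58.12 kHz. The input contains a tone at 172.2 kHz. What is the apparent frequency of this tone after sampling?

172.2 kHz mod fs = 55.96 kHz.
55.96 kHz > fs/2 = 29.06 kHz, folds to fs − 55.96 kHz = 2.16 kHz.

2.16 kHz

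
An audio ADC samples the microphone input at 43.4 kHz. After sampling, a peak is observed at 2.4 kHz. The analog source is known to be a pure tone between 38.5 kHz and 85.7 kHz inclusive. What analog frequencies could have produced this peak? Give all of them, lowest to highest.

41 kHz, 45.8 kHz, 84.4 kHz

Frequencies that alias to 2.4 kHz are k·fs ± 2.4 kHz for integer k ≥ 0.
k=0: 2.4 kHz.
k=1: 41 kHz, 45.8 kHz.
k=2: 84.4 kHz, 89.2 kHz.
k=3: 127.8 kHz, 132.6 kHz.
Within [38.5 kHz, 85.7 kHz]: 41 kHz, 45.8 kHz, 84.4 kHz.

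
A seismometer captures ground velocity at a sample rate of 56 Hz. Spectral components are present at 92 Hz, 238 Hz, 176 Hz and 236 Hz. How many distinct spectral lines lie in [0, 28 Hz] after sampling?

4

fs/2 = 28 Hz.
92 Hz mod fs = 36 Hz.
36 Hz > fs/2 = 28 Hz, folds to fs − 36 Hz = 20 Hz.
238 Hz mod fs = 14 Hz.
14 Hz ≤ fs/2 = 28 Hz, appears at 14 Hz.
176 Hz mod fs = 8 Hz.
8 Hz ≤ fs/2 = 28 Hz, appears at 8 Hz.
236 Hz mod fs = 12 Hz.
12 Hz ≤ fs/2 = 28 Hz, appears at 12 Hz.
Distinct values: {8 Hz, 12 Hz, 14 Hz, 20 Hz} → 4.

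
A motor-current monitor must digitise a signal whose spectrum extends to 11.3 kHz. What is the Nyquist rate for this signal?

22.6 kHz

Nyquist rate = 2 × 11.3 kHz = 22.6 kHz.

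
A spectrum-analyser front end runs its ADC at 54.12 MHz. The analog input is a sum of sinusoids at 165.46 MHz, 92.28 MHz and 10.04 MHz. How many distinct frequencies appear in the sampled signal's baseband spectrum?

3

fs/2 = 27.06 MHz.
165.46 MHz mod fs = 3.1 MHz.
3.1 MHz ≤ fs/2 = 27.06 MHz, appears at 3.1 MHz.
92.28 MHz mod fs = 38.16 MHz.
38.16 MHz > fs/2 = 27.06 MHz, folds to fs − 38.16 MHz = 15.96 MHz.
10.04 MHz ≤ fs/2 = 27.06 MHz, passes unchanged.
Distinct values: {3.1 MHz, 10.04 MHz, 15.96 MHz} → 3.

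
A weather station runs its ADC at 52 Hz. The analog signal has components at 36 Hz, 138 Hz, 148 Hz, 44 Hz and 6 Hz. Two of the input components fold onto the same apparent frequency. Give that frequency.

fs/2 = 26 Hz.
36 Hz > fs/2 = 26 Hz, folds to fs − 36 Hz = 16 Hz.
138 Hz mod fs = 34 Hz.
34 Hz > fs/2 = 26 Hz, folds to fs − 34 Hz = 18 Hz.
148 Hz mod fs = 44 Hz.
44 Hz > fs/2 = 26 Hz, folds to fs − 44 Hz = 8 Hz.
44 Hz > fs/2 = 26 Hz, folds to fs − 44 Hz = 8 Hz.
6 Hz ≤ fs/2 = 26 Hz, passes unchanged.
44 Hz and 148 Hz both map to 8 Hz.

8 Hz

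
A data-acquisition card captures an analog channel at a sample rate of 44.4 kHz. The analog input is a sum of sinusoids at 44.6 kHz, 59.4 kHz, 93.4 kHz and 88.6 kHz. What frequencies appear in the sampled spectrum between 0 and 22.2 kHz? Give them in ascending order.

fs/2 = 22.2 kHz.
44.6 kHz mod fs = 0.2 kHz.
0.2 kHz ≤ fs/2 = 22.2 kHz, appears at 0.2 kHz.
59.4 kHz mod fs = 15 kHz.
15 kHz ≤ fs/2 = 22.2 kHz, appears at 15 kHz.
93.4 kHz mod fs = 4.6 kHz.
4.6 kHz ≤ fs/2 = 22.2 kHz, appears at 4.6 kHz.
88.6 kHz mod fs = 44.2 kHz.
44.2 kHz > fs/2 = 22.2 kHz, folds to fs − 44.2 kHz = 0.2 kHz.
Distinct values: {0.2 kHz, 4.6 kHz, 15 kHz}.

0.2 kHz, 4.6 kHz, 15 kHz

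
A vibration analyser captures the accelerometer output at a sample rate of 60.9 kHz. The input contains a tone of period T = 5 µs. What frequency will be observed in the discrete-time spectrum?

17.3 kHz

T = 5 µs → f = 1/T = 200 kHz.
200 kHz mod fs = 17.3 kHz.
17.3 kHz ≤ fs/2 = 30.45 kHz, appears at 17.3 kHz.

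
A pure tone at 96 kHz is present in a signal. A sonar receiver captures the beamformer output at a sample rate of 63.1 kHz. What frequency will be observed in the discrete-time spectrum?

30.2 kHz

96 kHz mod fs = 32.9 kHz.
32.9 kHz > fs/2 = 31.55 kHz, folds to fs − 32.9 kHz = 30.2 kHz.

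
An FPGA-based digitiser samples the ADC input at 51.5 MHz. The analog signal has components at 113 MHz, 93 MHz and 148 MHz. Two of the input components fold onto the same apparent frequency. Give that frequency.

10 MHz

fs/2 = 25.75 MHz.
113 MHz mod fs = 10 MHz.
10 MHz ≤ fs/2 = 25.75 MHz, appears at 10 MHz.
93 MHz mod fs = 41.5 MHz.
41.5 MHz > fs/2 = 25.75 MHz, folds to fs − 41.5 MHz = 10 MHz.
148 MHz mod fs = 45 MHz.
45 MHz > fs/2 = 25.75 MHz, folds to fs − 45 MHz = 6.5 MHz.
93 MHz and 113 MHz both map to 10 MHz.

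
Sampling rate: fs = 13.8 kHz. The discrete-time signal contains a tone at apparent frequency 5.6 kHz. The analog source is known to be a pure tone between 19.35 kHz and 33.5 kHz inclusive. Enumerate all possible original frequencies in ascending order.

Frequencies that alias to 5.6 kHz are k·fs ± 5.6 kHz for integer k ≥ 0.
k=0: 5.6 kHz.
k=1: 8.2 kHz, 19.4 kHz.
k=2: 22 kHz, 33.2 kHz.
k=3: 35.8 kHz, 47 kHz.
Within [19.35 kHz, 33.5 kHz]: 19.4 kHz, 22 kHz, 33.2 kHz.

19.4 kHz, 22 kHz, 33.2 kHz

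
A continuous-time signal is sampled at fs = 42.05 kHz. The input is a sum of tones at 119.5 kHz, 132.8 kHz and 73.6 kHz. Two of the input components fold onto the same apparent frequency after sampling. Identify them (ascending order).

fs/2 = 21.025 kHz.
119.5 kHz mod fs = 35.4 kHz.
35.4 kHz > fs/2 = 21.025 kHz, folds to fs − 35.4 kHz = 6.65 kHz.
132.8 kHz mod fs = 6.65 kHz.
6.65 kHz ≤ fs/2 = 21.025 kHz, appears at 6.65 kHz.
73.6 kHz mod fs = 31.55 kHz.
31.55 kHz > fs/2 = 21.025 kHz, folds to fs − 31.55 kHz = 10.5 kHz.
119.5 kHz and 132.8 kHz both map to 6.65 kHz.

119.5 kHz, 132.8 kHz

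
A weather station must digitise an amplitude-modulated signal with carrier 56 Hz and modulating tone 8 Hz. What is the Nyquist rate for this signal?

128 Hz

AM sidebands sit at fc ± fm = 48 Hz and 64 Hz.
Highest-frequency component: 64 Hz.
Nyquist rate = 2 × 64 Hz = 128 Hz.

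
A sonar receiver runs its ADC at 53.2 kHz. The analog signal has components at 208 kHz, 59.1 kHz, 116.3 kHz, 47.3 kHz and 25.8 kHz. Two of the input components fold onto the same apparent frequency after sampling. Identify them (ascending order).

47.3 kHz, 59.1 kHz

fs/2 = 26.6 kHz.
208 kHz mod fs = 48.4 kHz.
48.4 kHz > fs/2 = 26.6 kHz, folds to fs − 48.4 kHz = 4.8 kHz.
59.1 kHz mod fs = 5.9 kHz.
5.9 kHz ≤ fs/2 = 26.6 kHz, appears at 5.9 kHz.
116.3 kHz mod fs = 9.9 kHz.
9.9 kHz ≤ fs/2 = 26.6 kHz, appears at 9.9 kHz.
47.3 kHz > fs/2 = 26.6 kHz, folds to fs − 47.3 kHz = 5.9 kHz.
25.8 kHz ≤ fs/2 = 26.6 kHz, passes unchanged.
47.3 kHz and 59.1 kHz both map to 5.9 kHz.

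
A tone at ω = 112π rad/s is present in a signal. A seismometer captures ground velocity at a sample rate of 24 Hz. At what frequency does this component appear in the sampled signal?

8 Hz

ω = 112π rad/s → f = ω/(2π) = 56 Hz.
56 Hz mod fs = 8 Hz.
8 Hz ≤ fs/2 = 12 Hz, appears at 8 Hz.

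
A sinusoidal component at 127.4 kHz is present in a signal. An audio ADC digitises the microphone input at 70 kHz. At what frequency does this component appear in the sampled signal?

127.4 kHz mod fs = 57.4 kHz.
57.4 kHz > fs/2 = 35 kHz, folds to fs − 57.4 kHz = 12.6 kHz.

12.6 kHz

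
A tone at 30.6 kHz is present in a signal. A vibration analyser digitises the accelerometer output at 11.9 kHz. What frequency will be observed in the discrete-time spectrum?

30.6 kHz mod fs = 6.8 kHz.
6.8 kHz > fs/2 = 5.95 kHz, folds to fs − 6.8 kHz = 5.1 kHz.

5.1 kHz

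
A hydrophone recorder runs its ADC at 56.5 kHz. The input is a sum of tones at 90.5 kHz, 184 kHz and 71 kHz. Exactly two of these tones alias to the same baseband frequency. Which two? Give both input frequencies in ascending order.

fs/2 = 28.25 kHz.
90.5 kHz mod fs = 34 kHz.
34 kHz > fs/2 = 28.25 kHz, folds to fs − 34 kHz = 22.5 kHz.
184 kHz mod fs = 14.5 kHz.
14.5 kHz ≤ fs/2 = 28.25 kHz, appears at 14.5 kHz.
71 kHz mod fs = 14.5 kHz.
14.5 kHz ≤ fs/2 = 28.25 kHz, appears at 14.5 kHz.
71 kHz and 184 kHz both map to 14.5 kHz.

71 kHz, 184 kHz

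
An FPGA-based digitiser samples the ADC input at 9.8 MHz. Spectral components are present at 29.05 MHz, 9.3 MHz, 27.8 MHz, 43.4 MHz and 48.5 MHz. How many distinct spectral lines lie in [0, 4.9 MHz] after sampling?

fs/2 = 4.9 MHz.
29.05 MHz mod fs = 9.45 MHz.
9.45 MHz > fs/2 = 4.9 MHz, folds to fs − 9.45 MHz = 0.35 MHz.
9.3 MHz > fs/2 = 4.9 MHz, folds to fs − 9.3 MHz = 0.5 MHz.
27.8 MHz mod fs = 8.2 MHz.
8.2 MHz > fs/2 = 4.9 MHz, folds to fs − 8.2 MHz = 1.6 MHz.
43.4 MHz mod fs = 4.2 MHz.
4.2 MHz ≤ fs/2 = 4.9 MHz, appears at 4.2 MHz.
48.5 MHz mod fs = 9.3 MHz.
9.3 MHz > fs/2 = 4.9 MHz, folds to fs − 9.3 MHz = 0.5 MHz.
Distinct values: {0.35 MHz, 0.5 MHz, 1.6 MHz, 4.2 MHz} → 4.

4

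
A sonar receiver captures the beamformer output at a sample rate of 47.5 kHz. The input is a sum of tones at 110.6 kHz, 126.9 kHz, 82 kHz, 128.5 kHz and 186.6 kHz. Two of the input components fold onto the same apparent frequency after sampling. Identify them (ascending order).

110.6 kHz, 126.9 kHz

fs/2 = 23.75 kHz.
110.6 kHz mod fs = 15.6 kHz.
15.6 kHz ≤ fs/2 = 23.75 kHz, appears at 15.6 kHz.
126.9 kHz mod fs = 31.9 kHz.
31.9 kHz > fs/2 = 23.75 kHz, folds to fs − 31.9 kHz = 15.6 kHz.
82 kHz mod fs = 34.5 kHz.
34.5 kHz > fs/2 = 23.75 kHz, folds to fs − 34.5 kHz = 13 kHz.
128.5 kHz mod fs = 33.5 kHz.
33.5 kHz > fs/2 = 23.75 kHz, folds to fs − 33.5 kHz = 14 kHz.
186.6 kHz mod fs = 44.1 kHz.
44.1 kHz > fs/2 = 23.75 kHz, folds to fs − 44.1 kHz = 3.4 kHz.
110.6 kHz and 126.9 kHz both map to 15.6 kHz.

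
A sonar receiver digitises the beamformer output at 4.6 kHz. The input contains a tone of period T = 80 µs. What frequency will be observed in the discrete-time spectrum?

1.3 kHz

T = 80 µs → f = 1/T = 12.5 kHz.
12.5 kHz mod fs = 3.3 kHz.
3.3 kHz > fs/2 = 2.3 kHz, folds to fs − 3.3 kHz = 1.3 kHz.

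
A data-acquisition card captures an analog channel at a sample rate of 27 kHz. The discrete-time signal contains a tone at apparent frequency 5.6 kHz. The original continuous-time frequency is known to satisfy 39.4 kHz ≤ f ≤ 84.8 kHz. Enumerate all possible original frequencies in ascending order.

Frequencies that alias to 5.6 kHz are k·fs ± 5.6 kHz for integer k ≥ 0.
k=0: 5.6 kHz.
k=1: 21.4 kHz, 32.6 kHz.
k=2: 48.4 kHz, 59.6 kHz.
k=3: 75.4 kHz, 86.6 kHz.
k=4: 102.4 kHz, 113.6 kHz.
Within [39.4 kHz, 84.8 kHz]: 48.4 kHz, 59.6 kHz, 75.4 kHz.

48.4 kHz, 59.6 kHz, 75.4 kHz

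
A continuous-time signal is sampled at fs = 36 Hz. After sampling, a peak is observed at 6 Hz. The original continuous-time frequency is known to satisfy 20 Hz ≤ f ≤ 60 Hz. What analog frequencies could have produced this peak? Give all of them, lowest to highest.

Frequencies that alias to 6 Hz are k·fs ± 6 Hz for integer k ≥ 0.
k=0: 6 Hz.
k=1: 30 Hz, 42 Hz.
k=2: 66 Hz, 78 Hz.
Within [20 Hz, 60 Hz]: 30 Hz, 42 Hz.

30 Hz, 42 Hz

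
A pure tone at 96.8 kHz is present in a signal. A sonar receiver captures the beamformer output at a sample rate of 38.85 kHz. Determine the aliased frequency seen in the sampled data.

96.8 kHz mod fs = 19.1 kHz.
19.1 kHz ≤ fs/2 = 19.425 kHz, appears at 19.1 kHz.

19.1 kHz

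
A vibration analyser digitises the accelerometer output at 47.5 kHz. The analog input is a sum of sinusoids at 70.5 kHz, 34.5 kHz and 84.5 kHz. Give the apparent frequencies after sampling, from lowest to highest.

fs/2 = 23.75 kHz.
70.5 kHz mod fs = 23 kHz.
23 kHz ≤ fs/2 = 23.75 kHz, appears at 23 kHz.
34.5 kHz > fs/2 = 23.75 kHz, folds to fs − 34.5 kHz = 13 kHz.
84.5 kHz mod fs = 37 kHz.
37 kHz > fs/2 = 23.75 kHz, folds to fs − 37 kHz = 10.5 kHz.
Distinct values: {10.5 kHz, 13 kHz, 23 kHz}.

10.5 kHz, 13 kHz, 23 kHz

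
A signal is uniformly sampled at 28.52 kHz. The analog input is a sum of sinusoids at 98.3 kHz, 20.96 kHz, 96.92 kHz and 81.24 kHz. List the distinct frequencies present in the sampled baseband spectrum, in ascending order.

4.32 kHz, 7.56 kHz, 11.36 kHz, 12.74 kHz

fs/2 = 14.26 kHz.
98.3 kHz mod fs = 12.74 kHz.
12.74 kHz ≤ fs/2 = 14.26 kHz, appears at 12.74 kHz.
20.96 kHz > fs/2 = 14.26 kHz, folds to fs − 20.96 kHz = 7.56 kHz.
96.92 kHz mod fs = 11.36 kHz.
11.36 kHz ≤ fs/2 = 14.26 kHz, appears at 11.36 kHz.
81.24 kHz mod fs = 24.2 kHz.
24.2 kHz > fs/2 = 14.26 kHz, folds to fs − 24.2 kHz = 4.32 kHz.
Distinct values: {4.32 kHz, 7.56 kHz, 11.36 kHz, 12.74 kHz}.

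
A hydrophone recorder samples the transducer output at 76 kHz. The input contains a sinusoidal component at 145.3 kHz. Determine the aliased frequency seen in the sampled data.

6.7 kHz

145.3 kHz mod fs = 69.3 kHz.
69.3 kHz > fs/2 = 38 kHz, folds to fs − 69.3 kHz = 6.7 kHz.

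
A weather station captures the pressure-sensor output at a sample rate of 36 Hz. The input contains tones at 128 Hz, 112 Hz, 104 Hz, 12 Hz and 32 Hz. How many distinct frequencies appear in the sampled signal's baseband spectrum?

3

fs/2 = 18 Hz.
128 Hz mod fs = 20 Hz.
20 Hz > fs/2 = 18 Hz, folds to fs − 20 Hz = 16 Hz.
112 Hz mod fs = 4 Hz.
4 Hz ≤ fs/2 = 18 Hz, appears at 4 Hz.
104 Hz mod fs = 32 Hz.
32 Hz > fs/2 = 18 Hz, folds to fs − 32 Hz = 4 Hz.
12 Hz ≤ fs/2 = 18 Hz, passes unchanged.
32 Hz > fs/2 = 18 Hz, folds to fs − 32 Hz = 4 Hz.
Distinct values: {4 Hz, 12 Hz, 16 Hz} → 3.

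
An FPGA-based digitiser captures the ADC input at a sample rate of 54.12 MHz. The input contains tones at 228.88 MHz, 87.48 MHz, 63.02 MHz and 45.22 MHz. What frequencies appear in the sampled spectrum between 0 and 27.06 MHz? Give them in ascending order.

fs/2 = 27.06 MHz.
228.88 MHz mod fs = 12.4 MHz.
12.4 MHz ≤ fs/2 = 27.06 MHz, appears at 12.4 MHz.
87.48 MHz mod fs = 33.36 MHz.
33.36 MHz > fs/2 = 27.06 MHz, folds to fs − 33.36 MHz = 20.76 MHz.
63.02 MHz mod fs = 8.9 MHz.
8.9 MHz ≤ fs/2 = 27.06 MHz, appears at 8.9 MHz.
45.22 MHz > fs/2 = 27.06 MHz, folds to fs − 45.22 MHz = 8.9 MHz.
Distinct values: {8.9 MHz, 12.4 MHz, 20.76 MHz}.

8.9 MHz, 12.4 MHz, 20.76 MHz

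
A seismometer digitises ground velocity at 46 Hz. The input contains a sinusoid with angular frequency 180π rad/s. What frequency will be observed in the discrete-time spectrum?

2 Hz

ω = 180π rad/s → f = ω/(2π) = 90 Hz.
90 Hz mod fs = 44 Hz.
44 Hz > fs/2 = 23 Hz, folds to fs − 44 Hz = 2 Hz.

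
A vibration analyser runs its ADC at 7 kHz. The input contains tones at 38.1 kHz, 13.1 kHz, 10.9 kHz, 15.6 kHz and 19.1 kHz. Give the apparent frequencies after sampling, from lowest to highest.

fs/2 = 3.5 kHz.
38.1 kHz mod fs = 3.1 kHz.
3.1 kHz ≤ fs/2 = 3.5 kHz, appears at 3.1 kHz.
13.1 kHz mod fs = 6.1 kHz.
6.1 kHz > fs/2 = 3.5 kHz, folds to fs − 6.1 kHz = 0.9 kHz.
10.9 kHz mod fs = 3.9 kHz.
3.9 kHz > fs/2 = 3.5 kHz, folds to fs − 3.9 kHz = 3.1 kHz.
15.6 kHz mod fs = 1.6 kHz.
1.6 kHz ≤ fs/2 = 3.5 kHz, appears at 1.6 kHz.
19.1 kHz mod fs = 5.1 kHz.
5.1 kHz > fs/2 = 3.5 kHz, folds to fs − 5.1 kHz = 1.9 kHz.
Distinct values: {0.9 kHz, 1.6 kHz, 1.9 kHz, 3.1 kHz}.

0.9 kHz, 1.6 kHz, 1.9 kHz, 3.1 kHz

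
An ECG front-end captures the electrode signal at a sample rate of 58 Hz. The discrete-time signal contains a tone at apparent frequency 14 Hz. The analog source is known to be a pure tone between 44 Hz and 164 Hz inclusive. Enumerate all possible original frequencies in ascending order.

Frequencies that alias to 14 Hz are k·fs ± 14 Hz for integer k ≥ 0.
k=0: 14 Hz.
k=1: 44 Hz, 72 Hz.
k=2: 102 Hz, 130 Hz.
k=3: 160 Hz, 188 Hz.
k=4: 218 Hz, 246 Hz.
Within [44 Hz, 164 Hz]: 44 Hz, 72 Hz, 102 Hz, 130 Hz, 160 Hz.

44 Hz, 72 Hz, 102 Hz, 130 Hz, 160 Hz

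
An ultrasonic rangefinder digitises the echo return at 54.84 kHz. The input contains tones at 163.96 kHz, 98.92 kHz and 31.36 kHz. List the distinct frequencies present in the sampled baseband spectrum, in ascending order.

fs/2 = 27.42 kHz.
163.96 kHz mod fs = 54.28 kHz.
54.28 kHz > fs/2 = 27.42 kHz, folds to fs − 54.28 kHz = 0.56 kHz.
98.92 kHz mod fs = 44.08 kHz.
44.08 kHz > fs/2 = 27.42 kHz, folds to fs − 44.08 kHz = 10.76 kHz.
31.36 kHz > fs/2 = 27.42 kHz, folds to fs − 31.36 kHz = 23.48 kHz.
Distinct values: {0.56 kHz, 10.76 kHz, 23.48 kHz}.

0.56 kHz, 10.76 kHz, 23.48 kHz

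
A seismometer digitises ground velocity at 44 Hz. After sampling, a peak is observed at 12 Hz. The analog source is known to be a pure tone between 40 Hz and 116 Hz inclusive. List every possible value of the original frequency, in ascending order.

56 Hz, 76 Hz, 100 Hz

Frequencies that alias to 12 Hz are k·fs ± 12 Hz for integer k ≥ 0.
k=0: 12 Hz.
k=1: 32 Hz, 56 Hz.
k=2: 76 Hz, 100 Hz.
k=3: 120 Hz, 144 Hz.
Within [40 Hz, 116 Hz]: 56 Hz, 76 Hz, 100 Hz.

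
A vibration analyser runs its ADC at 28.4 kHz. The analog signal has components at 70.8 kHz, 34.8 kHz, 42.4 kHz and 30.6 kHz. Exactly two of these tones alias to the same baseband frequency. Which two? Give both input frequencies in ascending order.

42.4 kHz, 70.8 kHz

fs/2 = 14.2 kHz.
70.8 kHz mod fs = 14 kHz.
14 kHz ≤ fs/2 = 14.2 kHz, appears at 14 kHz.
34.8 kHz mod fs = 6.4 kHz.
6.4 kHz ≤ fs/2 = 14.2 kHz, appears at 6.4 kHz.
42.4 kHz mod fs = 14 kHz.
14 kHz ≤ fs/2 = 14.2 kHz, appears at 14 kHz.
30.6 kHz mod fs = 2.2 kHz.
2.2 kHz ≤ fs/2 = 14.2 kHz, appears at 2.2 kHz.
42.4 kHz and 70.8 kHz both map to 14 kHz.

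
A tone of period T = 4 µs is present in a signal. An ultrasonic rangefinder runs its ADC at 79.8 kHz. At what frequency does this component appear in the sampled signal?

T = 4 µs → f = 1/T = 250 kHz.
250 kHz mod fs = 10.6 kHz.
10.6 kHz ≤ fs/2 = 39.9 kHz, appears at 10.6 kHz.

10.6 kHz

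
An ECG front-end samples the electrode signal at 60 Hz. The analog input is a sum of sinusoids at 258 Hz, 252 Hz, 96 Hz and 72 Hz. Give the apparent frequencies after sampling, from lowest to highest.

fs/2 = 30 Hz.
258 Hz mod fs = 18 Hz.
18 Hz ≤ fs/2 = 30 Hz, appears at 18 Hz.
252 Hz mod fs = 12 Hz.
12 Hz ≤ fs/2 = 30 Hz, appears at 12 Hz.
96 Hz mod fs = 36 Hz.
36 Hz > fs/2 = 30 Hz, folds to fs − 36 Hz = 24 Hz.
72 Hz mod fs = 12 Hz.
12 Hz ≤ fs/2 = 30 Hz, appears at 12 Hz.
Distinct values: {12 Hz, 18 Hz, 24 Hz}.

12 Hz, 18 Hz, 24 Hz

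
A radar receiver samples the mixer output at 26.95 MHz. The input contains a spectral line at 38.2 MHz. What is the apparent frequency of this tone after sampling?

11.25 MHz

38.2 MHz mod fs = 11.25 MHz.
11.25 MHz ≤ fs/2 = 13.475 MHz, appears at 11.25 MHz.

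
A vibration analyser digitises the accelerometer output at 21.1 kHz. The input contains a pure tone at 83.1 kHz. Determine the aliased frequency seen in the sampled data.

1.3 kHz

83.1 kHz mod fs = 19.8 kHz.
19.8 kHz > fs/2 = 10.55 kHz, folds to fs − 19.8 kHz = 1.3 kHz.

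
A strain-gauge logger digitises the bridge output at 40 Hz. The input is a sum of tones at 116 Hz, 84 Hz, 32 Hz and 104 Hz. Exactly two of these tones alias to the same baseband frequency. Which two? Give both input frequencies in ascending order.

84 Hz, 116 Hz

fs/2 = 20 Hz.
116 Hz mod fs = 36 Hz.
36 Hz > fs/2 = 20 Hz, folds to fs − 36 Hz = 4 Hz.
84 Hz mod fs = 4 Hz.
4 Hz ≤ fs/2 = 20 Hz, appears at 4 Hz.
32 Hz > fs/2 = 20 Hz, folds to fs − 32 Hz = 8 Hz.
104 Hz mod fs = 24 Hz.
24 Hz > fs/2 = 20 Hz, folds to fs − 24 Hz = 16 Hz.
84 Hz and 116 Hz both map to 4 Hz.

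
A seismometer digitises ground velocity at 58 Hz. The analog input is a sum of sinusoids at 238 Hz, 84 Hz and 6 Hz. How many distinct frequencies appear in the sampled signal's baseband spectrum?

fs/2 = 29 Hz.
238 Hz mod fs = 6 Hz.
6 Hz ≤ fs/2 = 29 Hz, appears at 6 Hz.
84 Hz mod fs = 26 Hz.
26 Hz ≤ fs/2 = 29 Hz, appears at 26 Hz.
6 Hz ≤ fs/2 = 29 Hz, passes unchanged.
Distinct values: {6 Hz, 26 Hz} → 2.

2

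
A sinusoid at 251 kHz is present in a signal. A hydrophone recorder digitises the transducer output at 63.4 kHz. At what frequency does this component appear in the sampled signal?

2.6 kHz

251 kHz mod fs = 60.8 kHz.
60.8 kHz > fs/2 = 31.7 kHz, folds to fs − 60.8 kHz = 2.6 kHz.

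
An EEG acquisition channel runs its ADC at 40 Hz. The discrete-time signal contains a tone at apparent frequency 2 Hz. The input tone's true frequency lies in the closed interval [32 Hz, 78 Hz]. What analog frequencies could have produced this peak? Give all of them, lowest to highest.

38 Hz, 42 Hz, 78 Hz

Frequencies that alias to 2 Hz are k·fs ± 2 Hz for integer k ≥ 0.
k=0: 2 Hz.
k=1: 38 Hz, 42 Hz.
k=2: 78 Hz, 82 Hz.
k=3: 118 Hz, 122 Hz.
Within [32 Hz, 78 Hz]: 38 Hz, 42 Hz, 78 Hz.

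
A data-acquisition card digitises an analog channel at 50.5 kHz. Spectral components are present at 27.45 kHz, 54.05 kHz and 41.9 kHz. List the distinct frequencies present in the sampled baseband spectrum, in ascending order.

3.55 kHz, 8.6 kHz, 23.05 kHz

fs/2 = 25.25 kHz.
27.45 kHz > fs/2 = 25.25 kHz, folds to fs − 27.45 kHz = 23.05 kHz.
54.05 kHz mod fs = 3.55 kHz.
3.55 kHz ≤ fs/2 = 25.25 kHz, appears at 3.55 kHz.
41.9 kHz > fs/2 = 25.25 kHz, folds to fs − 41.9 kHz = 8.6 kHz.
Distinct values: {3.55 kHz, 8.6 kHz, 23.05 kHz}.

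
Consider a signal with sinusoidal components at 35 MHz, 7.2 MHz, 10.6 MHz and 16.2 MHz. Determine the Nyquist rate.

70 MHz

Highest-frequency component: 35 MHz.
Nyquist rate = 2 × 35 MHz = 70 MHz.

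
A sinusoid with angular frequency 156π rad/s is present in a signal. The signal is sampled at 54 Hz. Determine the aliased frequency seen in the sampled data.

ω = 156π rad/s → f = ω/(2π) = 78 Hz.
78 Hz mod fs = 24 Hz.
24 Hz ≤ fs/2 = 27 Hz, appears at 24 Hz.

24 Hz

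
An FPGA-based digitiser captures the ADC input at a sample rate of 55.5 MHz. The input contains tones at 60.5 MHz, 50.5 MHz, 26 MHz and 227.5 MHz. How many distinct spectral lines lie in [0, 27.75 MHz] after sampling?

fs/2 = 27.75 MHz.
60.5 MHz mod fs = 5 MHz.
5 MHz ≤ fs/2 = 27.75 MHz, appears at 5 MHz.
50.5 MHz > fs/2 = 27.75 MHz, folds to fs − 50.5 MHz = 5 MHz.
26 MHz ≤ fs/2 = 27.75 MHz, passes unchanged.
227.5 MHz mod fs = 5.5 MHz.
5.5 MHz ≤ fs/2 = 27.75 MHz, appears at 5.5 MHz.
Distinct values: {5 MHz, 5.5 MHz, 26 MHz} → 3.

3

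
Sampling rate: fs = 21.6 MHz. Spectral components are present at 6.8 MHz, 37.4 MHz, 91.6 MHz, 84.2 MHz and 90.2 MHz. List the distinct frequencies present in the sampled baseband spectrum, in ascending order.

2.2 MHz, 3.8 MHz, 5.2 MHz, 5.8 MHz, 6.8 MHz

fs/2 = 10.8 MHz.
6.8 MHz ≤ fs/2 = 10.8 MHz, passes unchanged.
37.4 MHz mod fs = 15.8 MHz.
15.8 MHz > fs/2 = 10.8 MHz, folds to fs − 15.8 MHz = 5.8 MHz.
91.6 MHz mod fs = 5.2 MHz.
5.2 MHz ≤ fs/2 = 10.8 MHz, appears at 5.2 MHz.
84.2 MHz mod fs = 19.4 MHz.
19.4 MHz > fs/2 = 10.8 MHz, folds to fs − 19.4 MHz = 2.2 MHz.
90.2 MHz mod fs = 3.8 MHz.
3.8 MHz ≤ fs/2 = 10.8 MHz, appears at 3.8 MHz.
Distinct values: {2.2 MHz, 3.8 MHz, 5.2 MHz, 5.8 MHz, 6.8 MHz}.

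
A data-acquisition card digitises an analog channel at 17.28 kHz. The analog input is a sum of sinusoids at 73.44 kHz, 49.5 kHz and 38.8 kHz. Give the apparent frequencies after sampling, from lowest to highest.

fs/2 = 8.64 kHz.
73.44 kHz mod fs = 4.32 kHz.
4.32 kHz ≤ fs/2 = 8.64 kHz, appears at 4.32 kHz.
49.5 kHz mod fs = 14.94 kHz.
14.94 kHz > fs/2 = 8.64 kHz, folds to fs − 14.94 kHz = 2.34 kHz.
38.8 kHz mod fs = 4.24 kHz.
4.24 kHz ≤ fs/2 = 8.64 kHz, appears at 4.24 kHz.
Distinct values: {2.34 kHz, 4.24 kHz, 4.32 kHz}.

2.34 kHz, 4.24 kHz, 4.32 kHz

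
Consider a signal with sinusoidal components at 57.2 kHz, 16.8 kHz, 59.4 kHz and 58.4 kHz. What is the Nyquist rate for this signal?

118.8 kHz

Highest-frequency component: 59.4 kHz.
Nyquist rate = 2 × 59.4 kHz = 118.8 kHz.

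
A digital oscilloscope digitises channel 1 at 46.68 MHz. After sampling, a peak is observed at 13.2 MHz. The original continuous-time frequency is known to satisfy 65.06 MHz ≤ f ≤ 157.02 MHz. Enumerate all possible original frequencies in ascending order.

80.16 MHz, 106.56 MHz, 126.84 MHz, 153.24 MHz

Frequencies that alias to 13.2 MHz are k·fs ± 13.2 MHz for integer k ≥ 0.
k=0: 13.2 MHz.
k=1: 33.48 MHz, 59.88 MHz.
k=2: 80.16 MHz, 106.56 MHz.
k=3: 126.84 MHz, 153.24 MHz.
k=4: 173.52 MHz, 199.92 MHz.
Within [65.06 MHz, 157.02 MHz]: 80.16 MHz, 106.56 MHz, 126.84 MHz, 153.24 MHz.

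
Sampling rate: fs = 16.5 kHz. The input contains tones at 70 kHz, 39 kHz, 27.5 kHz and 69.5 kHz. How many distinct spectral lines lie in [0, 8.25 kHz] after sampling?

fs/2 = 8.25 kHz.
70 kHz mod fs = 4 kHz.
4 kHz ≤ fs/2 = 8.25 kHz, appears at 4 kHz.
39 kHz mod fs = 6 kHz.
6 kHz ≤ fs/2 = 8.25 kHz, appears at 6 kHz.
27.5 kHz mod fs = 11 kHz.
11 kHz > fs/2 = 8.25 kHz, folds to fs − 11 kHz = 5.5 kHz.
69.5 kHz mod fs = 3.5 kHz.
3.5 kHz ≤ fs/2 = 8.25 kHz, appears at 3.5 kHz.
Distinct values: {3.5 kHz, 4 kHz, 5.5 kHz, 6 kHz} → 4.

4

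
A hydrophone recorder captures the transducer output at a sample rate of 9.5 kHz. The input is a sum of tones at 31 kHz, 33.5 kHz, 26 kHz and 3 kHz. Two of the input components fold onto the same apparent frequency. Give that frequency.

2.5 kHz

fs/2 = 4.75 kHz.
31 kHz mod fs = 2.5 kHz.
2.5 kHz ≤ fs/2 = 4.75 kHz, appears at 2.5 kHz.
33.5 kHz mod fs = 5 kHz.
5 kHz > fs/2 = 4.75 kHz, folds to fs − 5 kHz = 4.5 kHz.
26 kHz mod fs = 7 kHz.
7 kHz > fs/2 = 4.75 kHz, folds to fs − 7 kHz = 2.5 kHz.
3 kHz ≤ fs/2 = 4.75 kHz, passes unchanged.
26 kHz and 31 kHz both map to 2.5 kHz.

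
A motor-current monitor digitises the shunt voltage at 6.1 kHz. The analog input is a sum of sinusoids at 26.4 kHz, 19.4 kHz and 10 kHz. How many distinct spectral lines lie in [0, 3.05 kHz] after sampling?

3

fs/2 = 3.05 kHz.
26.4 kHz mod fs = 2 kHz.
2 kHz ≤ fs/2 = 3.05 kHz, appears at 2 kHz.
19.4 kHz mod fs = 1.1 kHz.
1.1 kHz ≤ fs/2 = 3.05 kHz, appears at 1.1 kHz.
10 kHz mod fs = 3.9 kHz.
3.9 kHz > fs/2 = 3.05 kHz, folds to fs − 3.9 kHz = 2.2 kHz.
Distinct values: {1.1 kHz, 2 kHz, 2.2 kHz} → 3.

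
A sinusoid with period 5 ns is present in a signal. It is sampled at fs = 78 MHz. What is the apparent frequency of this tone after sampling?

34 MHz

T = 5 ns → f = 1/T = 200 MHz.
200 MHz mod fs = 44 MHz.
44 MHz > fs/2 = 39 MHz, folds to fs − 44 MHz = 34 MHz.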